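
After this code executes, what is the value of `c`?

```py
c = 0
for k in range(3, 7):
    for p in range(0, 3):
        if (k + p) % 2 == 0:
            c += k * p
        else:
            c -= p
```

22

k=3,p=0: odd sum, c = 0-0 = 0
k=3,p=1: even sum, c = 0+3 = 3
k=3,p=2: odd sum, c = 3-2 = 1
k=4,p=0: even sum, c = 1+0 = 1
k=4,p=1: odd sum, c = 1-1 = 0
k=4,p=2: even sum, c = 0+8 = 8
k=5,p=0: odd sum, c = 8-0 = 8
k=5,p=1: even sum, c = 8+5 = 13
k=5,p=2: odd sum, c = 13-2 = 11
k=6,p=0: even sum, c = 11+0 = 11
k=6,p=1: odd sum, c = 11-1 = 10
k=6,p=2: even sum, c = 10+12 = 22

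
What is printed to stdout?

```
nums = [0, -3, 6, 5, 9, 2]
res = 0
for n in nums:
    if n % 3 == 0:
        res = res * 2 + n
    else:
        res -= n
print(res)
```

n=0: %3==0, res = 0*2+0 = 0
n=-3: %3==0, res = 0*2+(-3) = -3
n=6: %3==0, res = (-3)*2+6 = 0
n=5: not %3==0, res = 0-5 = -5
n=9: %3==0, res = (-5)*2+9 = -1
n=2: not %3==0, res = (-1)-2 = -3

-3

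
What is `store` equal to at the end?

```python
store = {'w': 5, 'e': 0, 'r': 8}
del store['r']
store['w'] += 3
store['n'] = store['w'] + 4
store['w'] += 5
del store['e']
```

{'w': 13, 'n': 12}

del 'r' → {'w': 5, 'e': 0}
store['w'] = 5+3 = 8 → {'w': 8, 'e': 0}
store['n'] = store['w']+4 = 12 → {'w': 8, 'e': 0, 'n': 12}
store['w'] = 8+5 = 13 → {'w': 13, 'e': 0, 'n': 12}
del 'e' → {'w': 13, 'n': 12}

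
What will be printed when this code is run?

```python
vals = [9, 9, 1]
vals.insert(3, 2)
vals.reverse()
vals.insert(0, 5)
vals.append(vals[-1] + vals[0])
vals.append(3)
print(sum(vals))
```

insert 2 at 3 → [9, 9, 1, 2]
reverse → [2, 1, 9, 9]
insert 5 at 0 → [5, 2, 1, 9, 9]
append vals[-1]+vals[0] = 9+5 = 14 → [5, 2, 1, 9, 9, 14]
append 3 → [5, 2, 1, 9, 9, 14, 3]
sum = 43

43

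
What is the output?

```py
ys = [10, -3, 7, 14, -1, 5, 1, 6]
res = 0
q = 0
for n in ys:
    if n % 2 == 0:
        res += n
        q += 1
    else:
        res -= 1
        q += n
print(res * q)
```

300

n=10: even, res = 0+10 = 10; q=1
n=-3: not even, res = 10-1 = 9; q=-2
n=7: not even, res = 9-1 = 8; q=5
n=14: even, res = 8+14 = 22; q=6
n=-1: not even, res = 22-1 = 21; q=5
n=5: not even, res = 21-1 = 20; q=10
n=1: not even, res = 20-1 = 19; q=11
n=6: even, res = 19+6 = 25; q=12
res*q = 25*12 = 300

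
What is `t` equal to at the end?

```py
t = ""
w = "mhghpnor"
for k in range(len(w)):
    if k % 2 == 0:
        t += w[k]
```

k=0: add 'm' → 'm'
k=1: skip
k=2: add 'g' → 'mg'
k=3: skip
k=4: add 'p' → 'mgp'
k=5: skip
k=6: add 'o' → 'mgpo'
k=7: skip

'mgpo'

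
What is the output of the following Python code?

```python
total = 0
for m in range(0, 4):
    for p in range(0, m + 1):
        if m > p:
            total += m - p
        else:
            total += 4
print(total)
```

m=0,p=0: not 0>0, total = 0+4 = 4
m=1,p=0: 1>0, total = 4+1 = 5
m=1,p=1: not 1>1, total = 5+4 = 9
m=2,p=0: 2>0, total = 9+2 = 11
m=2,p=1: 2>1, total = 11+1 = 12
m=2,p=2: not 2>2, total = 12+4 = 16
m=3,p=0: 3>0, total = 16+3 = 19
m=3,p=1: 3>1, total = 19+2 = 21
m=3,p=2: 3>2, total = 21+1 = 22
m=3,p=3: not 3>3, total = 22+4 = 26

26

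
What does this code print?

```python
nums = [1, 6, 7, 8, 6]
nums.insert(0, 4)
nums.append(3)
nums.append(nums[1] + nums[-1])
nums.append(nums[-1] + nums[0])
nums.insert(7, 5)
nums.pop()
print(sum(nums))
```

44

insert 4 at 0 → [4, 1, 6, 7, 8, 6]
append 3 → [4, 1, 6, 7, 8, 6, 3]
append nums[1]+nums[-1] = 1+3 = 4 → [4, 1, 6, 7, 8, 6, 3, 4]
append nums[-1]+nums[0] = 4+4 = 8 → [4, 1, 6, 7, 8, 6, 3, 4, 8]
insert 5 at 7 → [4, 1, 6, 7, 8, 6, 3, 5, 4, 8]
pop() removes 8 → [4, 1, 6, 7, 8, 6, 3, 5, 4]
sum = 44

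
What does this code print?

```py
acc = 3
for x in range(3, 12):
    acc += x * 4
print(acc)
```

255

x=3: acc = 3+3*4 = 15
x=4: acc = 15+4*4 = 31
x=5: acc = 31+5*4 = 51
x=6: acc = 51+6*4 = 75
x=7: acc = 75+7*4 = 103
x=8: acc = 103+8*4 = 135
x=9: acc = 135+9*4 = 171
x=10: acc = 171+10*4 = 211
x=11: acc = 211+11*4 = 255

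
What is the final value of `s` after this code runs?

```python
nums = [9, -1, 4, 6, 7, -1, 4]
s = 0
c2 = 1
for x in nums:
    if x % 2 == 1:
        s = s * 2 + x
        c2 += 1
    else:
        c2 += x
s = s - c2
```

62

x=9: odd, s = 0*2+9 = 9; c2=2
x=-1: odd, s = 9*2+(-1) = 17; c2=3
x=4: not odd; c2=7
x=6: not odd; c2=13
x=7: odd, s = 17*2+7 = 41; c2=14
x=-1: odd, s = 41*2+(-1) = 81; c2=15
x=4: not odd; c2=19
s-c2 = 81-19 = 62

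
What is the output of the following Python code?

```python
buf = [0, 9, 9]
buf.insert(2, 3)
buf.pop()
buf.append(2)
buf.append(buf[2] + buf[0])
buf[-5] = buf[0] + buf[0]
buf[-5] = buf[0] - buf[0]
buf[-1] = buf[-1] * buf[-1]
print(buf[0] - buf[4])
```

-9

insert 3 at 2 → [0, 9, 3, 9]
pop() removes 9 → [0, 9, 3]
append 2 → [0, 9, 3, 2]
append buf[2]+buf[0] = 3+0 = 3 → [0, 9, 3, 2, 3]
buf[-5] = buf[0]+buf[0] = 0+0 = 0 → [0, 9, 3, 2, 3]
buf[-5] = buf[0]-buf[0] = 0-0 = 0 → [0, 9, 3, 2, 3]
buf[-1] = buf[-1]*buf[-1] = 3*3 = 9 → [0, 9, 3, 2, 9]
buf[0]-buf[4] = 0-9 = -9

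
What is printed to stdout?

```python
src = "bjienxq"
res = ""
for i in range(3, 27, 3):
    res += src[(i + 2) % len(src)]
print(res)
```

i=3: add src[5]='x' → 'x'
i=6: add src[1]='j' → 'xj'
i=9: add src[4]='n' → 'xjn'
i=12: add src[0]='b' → 'xjnb'
i=15: add src[3]='e' → 'xjnbe'
i=18: add src[6]='q' → 'xjnbeq'
i=21: add src[2]='i' → 'xjnbeqi'
i=24: add src[5]='x' → 'xjnbeqix'

xjnbeqix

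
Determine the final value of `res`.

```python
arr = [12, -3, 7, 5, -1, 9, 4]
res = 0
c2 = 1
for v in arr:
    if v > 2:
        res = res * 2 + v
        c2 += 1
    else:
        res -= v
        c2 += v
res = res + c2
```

344

v=12: >2, res = 0*2+12 = 12; c2=2
v=-3: not >2, res = 12-(-3) = 15; c2=-1
v=7: >2, res = 15*2+7 = 37; c2=0
v=5: >2, res = 37*2+5 = 79; c2=1
v=-1: not >2, res = 79-(-1) = 80; c2=0
v=9: >2, res = 80*2+9 = 169; c2=1
v=4: >2, res = 169*2+4 = 342; c2=2
res+c2 = 342+2 = 344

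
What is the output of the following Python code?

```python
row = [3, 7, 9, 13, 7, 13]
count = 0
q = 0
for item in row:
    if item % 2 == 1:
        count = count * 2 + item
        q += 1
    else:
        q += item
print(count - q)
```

item=3: odd, count = 0*2+3 = 3; q=1
item=7: odd, count = 3*2+7 = 13; q=2
item=9: odd, count = 13*2+9 = 35; q=3
item=13: odd, count = 35*2+13 = 83; q=4
item=7: odd, count = 83*2+7 = 173; q=5
item=13: odd, count = 173*2+13 = 359; q=6
count-q = 359-6 = 353

353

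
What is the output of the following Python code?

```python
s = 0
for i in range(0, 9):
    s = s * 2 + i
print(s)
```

i=0: s = 0*2+0 = 0
i=1: s = 0*2+1 = 1
i=2: s = 1*2+2 = 4
i=3: s = 4*2+3 = 11
i=4: s = 11*2+4 = 26
i=5: s = 26*2+5 = 57
i=6: s = 57*2+6 = 120
i=7: s = 120*2+7 = 247
i=8: s = 247*2+8 = 502

502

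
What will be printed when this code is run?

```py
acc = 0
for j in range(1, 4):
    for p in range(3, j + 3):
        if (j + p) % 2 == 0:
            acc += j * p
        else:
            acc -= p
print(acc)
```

j=1,p=3: even sum, acc = 0+3 = 3
j=2,p=3: odd sum, acc = 3-3 = 0
j=2,p=4: even sum, acc = 0+8 = 8
j=3,p=3: even sum, acc = 8+9 = 17
j=3,p=4: odd sum, acc = 17-4 = 13
j=3,p=5: even sum, acc = 13+15 = 28

28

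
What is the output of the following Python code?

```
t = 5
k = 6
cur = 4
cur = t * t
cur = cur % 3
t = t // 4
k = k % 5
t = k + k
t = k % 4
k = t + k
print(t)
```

1

cur = 5*5 = 25
cur = 25%3 = 1
t = 5//4 = 1
k = 6%5 = 1
t = 1+1 = 2
t = 1%4 = 1
k = 1+1 = 2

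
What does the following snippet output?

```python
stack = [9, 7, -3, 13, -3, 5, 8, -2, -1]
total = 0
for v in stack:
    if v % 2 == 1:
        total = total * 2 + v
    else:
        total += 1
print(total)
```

v=9: odd, total = 0*2+9 = 9
v=7: odd, total = 9*2+7 = 25
v=-3: odd, total = 25*2+(-3) = 47
v=13: odd, total = 47*2+13 = 107
v=-3: odd, total = 107*2+(-3) = 211
v=5: odd, total = 211*2+5 = 427
v=8: not odd, total = 427+1 = 428
v=-2: not odd, total = 428+1 = 429
v=-1: odd, total = 429*2+(-1) = 857

857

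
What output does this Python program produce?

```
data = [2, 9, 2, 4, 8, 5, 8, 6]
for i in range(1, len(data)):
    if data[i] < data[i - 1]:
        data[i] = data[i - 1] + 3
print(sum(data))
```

i=1: 9>=2, unchanged → [2, 9, 2, 4, 8, 5, 8, 6]
i=2: 2<9, data[2] = 9+3 = 12 → [2, 9, 12, 4, 8, 5, 8, 6]
i=3: 4<12, data[3] = 12+3 = 15 → [2, 9, 12, 15, 8, 5, 8, 6]
i=4: 8<15, data[4] = 15+3 = 18 → [2, 9, 12, 15, 18, 5, 8, 6]
i=5: 5<18, data[5] = 18+3 = 21 → [2, 9, 12, 15, 18, 21, 8, 6]
i=6: 8<21, data[6] = 21+3 = 24 → [2, 9, 12, 15, 18, 21, 24, 6]
i=7: 6<24, data[7] = 24+3 = 27 → [2, 9, 12, 15, 18, 21, 24, 27]
sum = 128

128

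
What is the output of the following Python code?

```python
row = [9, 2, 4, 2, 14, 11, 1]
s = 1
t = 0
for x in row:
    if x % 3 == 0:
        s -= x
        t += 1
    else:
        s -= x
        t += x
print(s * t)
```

-1470

x=9: %3==0, s = 1-9 = -8; t=1
x=2: not %3==0, s = (-8)-2 = -10; t=3
x=4: not %3==0, s = (-10)-4 = -14; t=7
x=2: not %3==0, s = (-14)-2 = -16; t=9
x=14: not %3==0, s = (-16)-14 = -30; t=23
x=11: not %3==0, s = (-30)-11 = -41; t=34
x=1: not %3==0, s = (-41)-1 = -42; t=35
s*t = (-42)*35 = -1470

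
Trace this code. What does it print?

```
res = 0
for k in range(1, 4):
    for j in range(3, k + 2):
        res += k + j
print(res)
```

18

k=2,j=3: res = 0+5 = 5
k=3,j=3: res = 5+6 = 11
k=3,j=4: res = 11+7 = 18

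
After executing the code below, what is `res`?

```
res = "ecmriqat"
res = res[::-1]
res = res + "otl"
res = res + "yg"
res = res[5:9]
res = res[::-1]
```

reverse → 'taqirmce'
+ 'otl' → 'taqirmceotl'
+ 'yg' → 'taqirmceotlyg'
slice [5:9] → 'mceo'
reverse → 'oecm'

'oecm'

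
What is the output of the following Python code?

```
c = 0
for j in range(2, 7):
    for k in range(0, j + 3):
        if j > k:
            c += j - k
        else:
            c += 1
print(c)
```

j=2,k=0: 2>0, c = 0+2 = 2
j=2,k=1: 2>1, c = 2+1 = 3
j=2,k=2: not 2>2, c = 3+1 = 4
j=2,k=3: not 2>3, c = 4+1 = 5
j=2,k=4: not 2>4, c = 5+1 = 6
j=3,k=0: 3>0, c = 6+3 = 9
j=3,k=1: 3>1, c = 9+2 = 11
j=3,k=2: 3>2, c = 11+1 = 12
j=3,k=3: not 3>3, c = 12+1 = 13
j=3,k=4: not 3>4, c = 13+1 = 14
j=3,k=5: not 3>5, c = 14+1 = 15
j=4,k=0: 4>0, c = 15+4 = 19
j=4,k=1: 4>1, c = 19+3 = 22
j=4,k=2: 4>2, c = 22+2 = 24
j=4,k=3: 4>3, c = 24+1 = 25
j=4,k=4: not 4>4, c = 25+1 = 26
j=4,k=5: not 4>5, c = 26+1 = 27
j=4,k=6: not 4>6, c = 27+1 = 28
j=5,k=0: 5>0, c = 28+5 = 33
j=5,k=1: 5>1, c = 33+4 = 37
j=5,k=2: 5>2, c = 37+3 = 40
j=5,k=3: 5>3, c = 40+2 = 42
j=5,k=4: 5>4, c = 42+1 = 43
j=5,k=5: not 5>5, c = 43+1 = 44
j=5,k=6: not 5>6, c = 44+1 = 45
j=5,k=7: not 5>7, c = 45+1 = 46
j=6,k=0: 6>0, c = 46+6 = 52
j=6,k=1: 6>1, c = 52+5 = 57
j=6,k=2: 6>2, c = 57+4 = 61
j=6,k=3: 6>3, c = 61+3 = 64
j=6,k=4: 6>4, c = 64+2 = 66
j=6,k=5: 6>5, c = 66+1 = 67
j=6,k=6: not 6>6, c = 67+1 = 68
j=6,k=7: not 6>7, c = 68+1 = 69
j=6,k=8: not 6>8, c = 69+1 = 70

70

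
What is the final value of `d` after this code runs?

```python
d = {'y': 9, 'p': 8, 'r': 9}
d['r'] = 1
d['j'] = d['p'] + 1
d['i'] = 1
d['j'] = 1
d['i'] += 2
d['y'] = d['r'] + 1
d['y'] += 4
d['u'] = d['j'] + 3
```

{'y': 6, 'p': 8, 'r': 1, 'j': 1, 'i': 3, 'u': 4}

d['r'] = 1 → {'y': 9, 'p': 8, 'r': 1}
d['j'] = d['p']+1 = 9 → {'y': 9, 'p': 8, 'r': 1, 'j': 9}
d['i'] = 1 → {'y': 9, 'p': 8, 'r': 1, 'j': 9, 'i': 1}
d['j'] = 1 → {'y': 9, 'p': 8, 'r': 1, 'j': 1, 'i': 1}
d['i'] = 1+2 = 3 → {'y': 9, 'p': 8, 'r': 1, 'j': 1, 'i': 3}
d['y'] = d['r']+1 = 2 → {'y': 2, 'p': 8, 'r': 1, 'j': 1, 'i': 3}
d['y'] = 2+4 = 6 → {'y': 6, 'p': 8, 'r': 1, 'j': 1, 'i': 3}
d['u'] = d['j']+3 = 4 → {'y': 6, 'p': 8, 'r': 1, 'j': 1, 'i': 3, 'u': 4}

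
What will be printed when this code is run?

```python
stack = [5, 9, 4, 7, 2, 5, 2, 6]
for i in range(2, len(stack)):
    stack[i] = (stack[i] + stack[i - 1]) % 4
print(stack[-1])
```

3

i=2: stack[2] = (4+9)%4 = 1 → [5, 9, 1, 7, 2, 5, 2, 6]
i=3: stack[3] = (7+1)%4 = 0 → [5, 9, 1, 0, 2, 5, 2, 6]
i=4: stack[4] = (2+0)%4 = 2 → [5, 9, 1, 0, 2, 5, 2, 6]
i=5: stack[5] = (5+2)%4 = 3 → [5, 9, 1, 0, 2, 3, 2, 6]
i=6: stack[6] = (2+3)%4 = 1 → [5, 9, 1, 0, 2, 3, 1, 6]
i=7: stack[7] = (6+1)%4 = 3 → [5, 9, 1, 0, 2, 3, 1, 3]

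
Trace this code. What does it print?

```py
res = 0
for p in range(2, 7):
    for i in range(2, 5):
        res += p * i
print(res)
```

p=2,i=2: res = 0+4 = 4
p=2,i=3: res = 4+6 = 10
p=2,i=4: res = 10+8 = 18
p=3,i=2: res = 18+6 = 24
p=3,i=3: res = 24+9 = 33
p=3,i=4: res = 33+12 = 45
p=4,i=2: res = 45+8 = 53
p=4,i=3: res = 53+12 = 65
p=4,i=4: res = 65+16 = 81
p=5,i=2: res = 81+10 = 91
p=5,i=3: res = 91+15 = 106
p=5,i=4: res = 106+20 = 126
p=6,i=2: res = 126+12 = 138
p=6,i=3: res = 138+18 = 156
p=6,i=4: res = 156+24 = 180

180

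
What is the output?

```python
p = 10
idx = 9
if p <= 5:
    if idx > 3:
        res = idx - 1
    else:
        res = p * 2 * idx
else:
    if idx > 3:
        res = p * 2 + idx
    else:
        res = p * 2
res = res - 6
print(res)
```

23

p=10, idx=9
p <= 5 is False; idx > 3 is True
→ res = p * 2 + idx = 29
res = 29-6 = 23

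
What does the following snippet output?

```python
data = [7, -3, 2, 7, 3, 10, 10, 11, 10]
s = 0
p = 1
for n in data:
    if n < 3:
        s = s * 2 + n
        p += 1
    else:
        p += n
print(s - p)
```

-65

n=7: not <3; p=8
n=-3: <3, s = 0*2+(-3) = -3; p=9
n=2: <3, s = (-3)*2+2 = -4; p=10
n=7: not <3; p=17
n=3: not <3; p=20
n=10: not <3; p=30
n=10: not <3; p=40
n=11: not <3; p=51
n=10: not <3; p=61
s-p = (-4)-61 = -65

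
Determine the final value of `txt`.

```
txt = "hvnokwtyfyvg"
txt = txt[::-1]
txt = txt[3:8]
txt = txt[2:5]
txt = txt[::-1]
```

'kwt'

reverse → 'gvyfytwkonvh'
slice [3:8] → 'fytwk'
slice [2:5] → 'twk'
reverse → 'kwt'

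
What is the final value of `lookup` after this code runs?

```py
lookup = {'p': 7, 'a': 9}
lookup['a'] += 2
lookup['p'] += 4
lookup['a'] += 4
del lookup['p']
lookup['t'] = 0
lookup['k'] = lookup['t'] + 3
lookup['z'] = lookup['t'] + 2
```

{'a': 15, 't': 0, 'k': 3, 'z': 2}

lookup['a'] = 9+2 = 11 → {'p': 7, 'a': 11}
lookup['p'] = 7+4 = 11 → {'p': 11, 'a': 11}
lookup['a'] = 11+4 = 15 → {'p': 11, 'a': 15}
del 'p' → {'a': 15}
lookup['t'] = 0 → {'a': 15, 't': 0}
lookup['k'] = lookup['t']+3 = 3 → {'a': 15, 't': 0, 'k': 3}
lookup['z'] = lookup['t']+2 = 2 → {'a': 15, 't': 0, 'k': 3, 'z': 2}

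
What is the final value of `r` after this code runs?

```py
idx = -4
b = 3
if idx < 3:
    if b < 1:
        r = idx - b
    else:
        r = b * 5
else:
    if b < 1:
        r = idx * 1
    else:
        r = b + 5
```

15

idx=-4, b=3
idx < 3 is True; b < 1 is False
→ r = b * 5 = 15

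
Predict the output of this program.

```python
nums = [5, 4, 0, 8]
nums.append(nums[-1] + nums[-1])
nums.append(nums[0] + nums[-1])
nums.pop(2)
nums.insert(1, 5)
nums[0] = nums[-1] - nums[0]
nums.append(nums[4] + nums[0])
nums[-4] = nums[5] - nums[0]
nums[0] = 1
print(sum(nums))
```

84

append nums[-1]+nums[-1] = 8+8 = 16 → [5, 4, 0, 8, 16]
append nums[0]+nums[-1] = 5+16 = 21 → [5, 4, 0, 8, 16, 21]
pop(2) removes 0 → [5, 4, 8, 16, 21]
insert 5 at 1 → [5, 5, 4, 8, 16, 21]
nums[0] = nums[-1]-nums[0] = 21-5 = 16 → [16, 5, 4, 8, 16, 21]
append nums[4]+nums[0] = 16+16 = 32 → [16, 5, 4, 8, 16, 21, 32]
nums[-4] = nums[5]-nums[0] = 21-16 = 5 → [16, 5, 4, 5, 16, 21, 32]
nums[0] = 1 → [1, 5, 4, 5, 16, 21, 32]
sum = 84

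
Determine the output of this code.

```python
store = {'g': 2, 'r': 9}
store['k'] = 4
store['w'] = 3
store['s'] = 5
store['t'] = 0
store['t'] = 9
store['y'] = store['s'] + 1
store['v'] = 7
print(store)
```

store['k'] = 4 → {'g': 2, 'r': 9, 'k': 4}
store['w'] = 3 → {'g': 2, 'r': 9, 'k': 4, 'w': 3}
store['s'] = 5 → {'g': 2, 'r': 9, 'k': 4, 'w': 3, 's': 5}
store['t'] = 0 → {'g': 2, 'r': 9, 'k': 4, 'w': 3, 's': 5, 't': 0}
store['t'] = 9 → {'g': 2, 'r': 9, 'k': 4, 'w': 3, 's': 5, 't': 9}
store['y'] = store['s']+1 = 6 → {'g': 2, 'r': 9, 'k': 4, 'w': 3, 's': 5, 't': 9, 'y': 6}
store['v'] = 7 → {'g': 2, 'r': 9, 'k': 4, 'w': 3, 's': 5, 't': 9, 'y': 6, 'v': 7}

{'g': 2, 'r': 9, 'k': 4, 'w': 3, 's': 5, 't': 9, 'y': 6, 'v': 7}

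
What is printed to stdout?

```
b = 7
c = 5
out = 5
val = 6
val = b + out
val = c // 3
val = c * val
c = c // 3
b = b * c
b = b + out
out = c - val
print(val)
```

5

val = 7+5 = 12
val = 5//3 = 1
val = 5*1 = 5
c = 5//3 = 1
b = 7*1 = 7
b = 7+5 = 12
out = 1-5 = -4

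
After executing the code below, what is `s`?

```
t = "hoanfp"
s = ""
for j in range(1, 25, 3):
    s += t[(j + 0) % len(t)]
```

j=1: add t[1]='o' → 'o'
j=4: add t[4]='f' → 'of'
j=7: add t[1]='o' → 'ofo'
j=10: add t[4]='f' → 'ofof'
j=13: add t[1]='o' → 'ofofo'
j=16: add t[4]='f' → 'ofofof'
j=19: add t[1]='o' → 'ofofofo'
j=22: add t[4]='f' → 'ofofofof'

'ofofofof'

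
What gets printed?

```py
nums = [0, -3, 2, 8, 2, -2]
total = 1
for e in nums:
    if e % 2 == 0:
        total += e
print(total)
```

e=0: even, total = 1+0 = 1
e=-3: not even
e=2: even, total = 1+2 = 3
e=8: even, total = 3+8 = 11
e=2: even, total = 11+2 = 13
e=-2: even, total = 13+(-2) = 11

11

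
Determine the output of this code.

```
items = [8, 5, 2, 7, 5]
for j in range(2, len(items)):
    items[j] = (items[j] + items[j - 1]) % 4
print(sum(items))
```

21

j=2: items[2] = (2+5)%4 = 3 → [8, 5, 3, 7, 5]
j=3: items[3] = (7+3)%4 = 2 → [8, 5, 3, 2, 5]
j=4: items[4] = (5+2)%4 = 3 → [8, 5, 3, 2, 3]
sum = 21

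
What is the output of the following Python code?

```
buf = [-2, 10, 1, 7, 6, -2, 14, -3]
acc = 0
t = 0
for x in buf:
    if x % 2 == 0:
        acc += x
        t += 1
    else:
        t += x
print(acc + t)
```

x=-2: even, acc = 0+(-2) = -2; t=1
x=10: even, acc = (-2)+10 = 8; t=2
x=1: not even; t=3
x=7: not even; t=10
x=6: even, acc = 8+6 = 14; t=11
x=-2: even, acc = 14+(-2) = 12; t=12
x=14: even, acc = 12+14 = 26; t=13
x=-3: not even; t=10
acc+t = 26+10 = 36

36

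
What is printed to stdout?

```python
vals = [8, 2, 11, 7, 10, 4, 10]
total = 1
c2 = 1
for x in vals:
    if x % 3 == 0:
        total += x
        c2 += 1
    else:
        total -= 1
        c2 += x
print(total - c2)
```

x=8: not %3==0, total = 1-1 = 0; c2=9
x=2: not %3==0, total = 0-1 = -1; c2=11
x=11: not %3==0, total = (-1)-1 = -2; c2=22
x=7: not %3==0, total = (-2)-1 = -3; c2=29
x=10: not %3==0, total = (-3)-1 = -4; c2=39
x=4: not %3==0, total = (-4)-1 = -5; c2=43
x=10: not %3==0, total = (-5)-1 = -6; c2=53
total-c2 = (-6)-53 = -59

-59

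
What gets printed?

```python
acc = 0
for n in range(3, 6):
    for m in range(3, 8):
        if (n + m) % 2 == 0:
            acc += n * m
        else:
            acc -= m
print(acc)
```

125

n=3,m=3: even sum, acc = 0+9 = 9
n=3,m=4: odd sum, acc = 9-4 = 5
n=3,m=5: even sum, acc = 5+15 = 20
n=3,m=6: odd sum, acc = 20-6 = 14
n=3,m=7: even sum, acc = 14+21 = 35
n=4,m=3: odd sum, acc = 35-3 = 32
n=4,m=4: even sum, acc = 32+16 = 48
n=4,m=5: odd sum, acc = 48-5 = 43
n=4,m=6: even sum, acc = 43+24 = 67
n=4,m=7: odd sum, acc = 67-7 = 60
n=5,m=3: even sum, acc = 60+15 = 75
n=5,m=4: odd sum, acc = 75-4 = 71
n=5,m=5: even sum, acc = 71+25 = 96
n=5,m=6: odd sum, acc = 96-6 = 90
n=5,m=7: even sum, acc = 90+35 = 125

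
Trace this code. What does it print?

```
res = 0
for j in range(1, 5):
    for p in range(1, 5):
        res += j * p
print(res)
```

j=1,p=1: res = 0+1 = 1
j=1,p=2: res = 1+2 = 3
j=1,p=3: res = 3+3 = 6
j=1,p=4: res = 6+4 = 10
j=2,p=1: res = 10+2 = 12
j=2,p=2: res = 12+4 = 16
j=2,p=3: res = 16+6 = 22
j=2,p=4: res = 22+8 = 30
j=3,p=1: res = 30+3 = 33
j=3,p=2: res = 33+6 = 39
j=3,p=3: res = 39+9 = 48
j=3,p=4: res = 48+12 = 60
j=4,p=1: res = 60+4 = 64
j=4,p=2: res = 64+8 = 72
j=4,p=3: res = 72+12 = 84
j=4,p=4: res = 84+16 = 100

100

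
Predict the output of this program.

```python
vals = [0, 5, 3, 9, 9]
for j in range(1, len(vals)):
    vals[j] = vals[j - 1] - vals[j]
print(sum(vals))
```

-56

j=1: vals[1] = 0-5 = -5 → [0, -5, 3, 9, 9]
j=2: vals[2] = (-5)-3 = -8 → [0, -5, -8, 9, 9]
j=3: vals[3] = (-8)-9 = -17 → [0, -5, -8, -17, 9]
j=4: vals[4] = (-17)-9 = -26 → [0, -5, -8, -17, -26]
sum = -56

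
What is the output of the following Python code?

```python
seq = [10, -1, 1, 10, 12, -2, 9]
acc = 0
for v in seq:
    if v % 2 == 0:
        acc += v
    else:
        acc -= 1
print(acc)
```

27

v=10: even, acc = 0+10 = 10
v=-1: not even, acc = 10-1 = 9
v=1: not even, acc = 9-1 = 8
v=10: even, acc = 8+10 = 18
v=12: even, acc = 18+12 = 30
v=-2: even, acc = 30+(-2) = 28
v=9: not even, acc = 28-1 = 27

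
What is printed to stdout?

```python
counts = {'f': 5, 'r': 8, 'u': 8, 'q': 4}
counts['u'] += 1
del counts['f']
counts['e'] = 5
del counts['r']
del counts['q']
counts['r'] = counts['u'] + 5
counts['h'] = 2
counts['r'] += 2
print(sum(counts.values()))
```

32

counts['u'] = 8+1 = 9 → {'f': 5, 'r': 8, 'u': 9, 'q': 4}
del 'f' → {'r': 8, 'u': 9, 'q': 4}
counts['e'] = 5 → {'r': 8, 'u': 9, 'q': 4, 'e': 5}
del 'r' → {'u': 9, 'q': 4, 'e': 5}
del 'q' → {'u': 9, 'e': 5}
counts['r'] = counts['u']+5 = 14 → {'u': 9, 'e': 5, 'r': 14}
counts['h'] = 2 → {'u': 9, 'e': 5, 'r': 14, 'h': 2}
counts['r'] = 14+2 = 16 → {'u': 9, 'e': 5, 'r': 16, 'h': 2}
sum of values = 32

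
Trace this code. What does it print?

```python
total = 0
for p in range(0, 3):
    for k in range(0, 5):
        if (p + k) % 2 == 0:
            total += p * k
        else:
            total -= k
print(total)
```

p=0,k=0: even sum, total = 0+0 = 0
p=0,k=1: odd sum, total = 0-1 = -1
p=0,k=2: even sum, total = (-1)+0 = -1
p=0,k=3: odd sum, total = (-1)-3 = -4
p=0,k=4: even sum, total = (-4)+0 = -4
p=1,k=0: odd sum, total = (-4)-0 = -4
p=1,k=1: even sum, total = (-4)+1 = -3
p=1,k=2: odd sum, total = (-3)-2 = -5
p=1,k=3: even sum, total = (-5)+3 = -2
p=1,k=4: odd sum, total = (-2)-4 = -6
p=2,k=0: even sum, total = (-6)+0 = -6
p=2,k=1: odd sum, total = (-6)-1 = -7
p=2,k=2: even sum, total = (-7)+4 = -3
p=2,k=3: odd sum, total = (-3)-3 = -6
p=2,k=4: even sum, total = (-6)+8 = 2

2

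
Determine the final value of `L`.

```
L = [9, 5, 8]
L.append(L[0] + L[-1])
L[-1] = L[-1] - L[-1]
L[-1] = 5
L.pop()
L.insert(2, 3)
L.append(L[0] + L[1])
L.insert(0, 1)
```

append L[0]+L[-1] = 9+8 = 17 → [9, 5, 8, 17]
L[-1] = L[-1]-L[-1] = 17-17 = 0 → [9, 5, 8, 0]
L[-1] = 5 → [9, 5, 8, 5]
pop() removes 5 → [9, 5, 8]
insert 3 at 2 → [9, 5, 3, 8]
append L[0]+L[1] = 9+5 = 14 → [9, 5, 3, 8, 14]
insert 1 at 0 → [1, 9, 5, 3, 8, 14]

[1, 9, 5, 3, 8, 14]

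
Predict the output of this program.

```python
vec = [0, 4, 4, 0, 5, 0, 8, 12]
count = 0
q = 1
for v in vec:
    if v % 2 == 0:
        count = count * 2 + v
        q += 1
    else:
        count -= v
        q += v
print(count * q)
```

2340

v=0: even, count = 0*2+0 = 0; q=2
v=4: even, count = 0*2+4 = 4; q=3
v=4: even, count = 4*2+4 = 12; q=4
v=0: even, count = 12*2+0 = 24; q=5
v=5: not even, count = 24-5 = 19; q=10
v=0: even, count = 19*2+0 = 38; q=11
v=8: even, count = 38*2+8 = 84; q=12
v=12: even, count = 84*2+12 = 180; q=13
count*q = 180*13 = 2340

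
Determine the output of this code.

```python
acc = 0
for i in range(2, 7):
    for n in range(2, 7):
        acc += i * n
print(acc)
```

i=2,n=2: acc = 0+4 = 4
i=2,n=3: acc = 4+6 = 10
i=2,n=4: acc = 10+8 = 18
i=2,n=5: acc = 18+10 = 28
i=2,n=6: acc = 28+12 = 40
i=3,n=2: acc = 40+6 = 46
i=3,n=3: acc = 46+9 = 55
i=3,n=4: acc = 55+12 = 67
i=3,n=5: acc = 67+15 = 82
i=3,n=6: acc = 82+18 = 100
i=4,n=2: acc = 100+8 = 108
i=4,n=3: acc = 108+12 = 120
i=4,n=4: acc = 120+16 = 136
i=4,n=5: acc = 136+20 = 156
i=4,n=6: acc = 156+24 = 180
i=5,n=2: acc = 180+10 = 190
i=5,n=3: acc = 190+15 = 205
i=5,n=4: acc = 205+20 = 225
i=5,n=5: acc = 225+25 = 250
i=5,n=6: acc = 250+30 = 280
i=6,n=2: acc = 280+12 = 292
i=6,n=3: acc = 292+18 = 310
i=6,n=4: acc = 310+24 = 334
i=6,n=5: acc = 334+30 = 364
i=6,n=6: acc = 364+36 = 400

400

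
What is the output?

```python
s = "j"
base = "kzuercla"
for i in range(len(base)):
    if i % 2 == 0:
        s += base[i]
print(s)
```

i=0: add 'k' → 'jk'
i=1: skip
i=2: add 'u' → 'jku'
i=3: skip
i=4: add 'r' → 'jkur'
i=5: skip
i=6: add 'l' → 'jkurl'
i=7: skip

jkurl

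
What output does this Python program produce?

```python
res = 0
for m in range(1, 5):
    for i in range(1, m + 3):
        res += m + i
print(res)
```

102

m=1,i=1: res = 0+2 = 2
m=1,i=2: res = 2+3 = 5
m=1,i=3: res = 5+4 = 9
m=2,i=1: res = 9+3 = 12
m=2,i=2: res = 12+4 = 16
m=2,i=3: res = 16+5 = 21
m=2,i=4: res = 21+6 = 27
m=3,i=1: res = 27+4 = 31
m=3,i=2: res = 31+5 = 36
m=3,i=3: res = 36+6 = 42
m=3,i=4: res = 42+7 = 49
m=3,i=5: res = 49+8 = 57
m=4,i=1: res = 57+5 = 62
m=4,i=2: res = 62+6 = 68
m=4,i=3: res = 68+7 = 75
m=4,i=4: res = 75+8 = 83
m=4,i=5: res = 83+9 = 92
m=4,i=6: res = 92+10 = 102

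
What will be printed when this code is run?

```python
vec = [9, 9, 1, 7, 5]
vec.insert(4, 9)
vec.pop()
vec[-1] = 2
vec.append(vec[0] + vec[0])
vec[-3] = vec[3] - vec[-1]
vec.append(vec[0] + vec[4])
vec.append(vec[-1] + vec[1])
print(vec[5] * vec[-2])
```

198

insert 9 at 4 → [9, 9, 1, 7, 9, 5]
pop() removes 5 → [9, 9, 1, 7, 9]
vec[-1] = 2 → [9, 9, 1, 7, 2]
append vec[0]+vec[0] = 9+9 = 18 → [9, 9, 1, 7, 2, 18]
vec[-3] = vec[3]-vec[-1] = 7-18 = -11 → [9, 9, 1, -11, 2, 18]
append vec[0]+vec[4] = 9+2 = 11 → [9, 9, 1, -11, 2, 18, 11]
append vec[-1]+vec[1] = 11+9 = 20 → [9, 9, 1, -11, 2, 18, 11, 20]
vec[5]*vec[-2] = 18*11 = 198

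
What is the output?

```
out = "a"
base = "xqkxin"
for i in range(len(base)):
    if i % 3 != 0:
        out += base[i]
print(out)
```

i=0: skip
i=1: add 'q' → 'aq'
i=2: add 'k' → 'aqk'
i=3: skip
i=4: add 'i' → 'aqki'
i=5: add 'n' → 'aqkin'

aqkin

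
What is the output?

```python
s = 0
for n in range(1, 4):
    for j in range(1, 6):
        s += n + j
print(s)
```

n=1,j=1: s = 0+2 = 2
n=1,j=2: s = 2+3 = 5
n=1,j=3: s = 5+4 = 9
n=1,j=4: s = 9+5 = 14
n=1,j=5: s = 14+6 = 20
n=2,j=1: s = 20+3 = 23
n=2,j=2: s = 23+4 = 27
n=2,j=3: s = 27+5 = 32
n=2,j=4: s = 32+6 = 38
n=2,j=5: s = 38+7 = 45
n=3,j=1: s = 45+4 = 49
n=3,j=2: s = 49+5 = 54
n=3,j=3: s = 54+6 = 60
n=3,j=4: s = 60+7 = 67
n=3,j=5: s = 67+8 = 75

75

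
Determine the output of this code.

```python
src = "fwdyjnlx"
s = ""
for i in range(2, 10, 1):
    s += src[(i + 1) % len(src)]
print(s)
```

yjnlxfwd

i=2: add src[3]='y' → 'y'
i=3: add src[4]='j' → 'yj'
i=4: add src[5]='n' → 'yjn'
i=5: add src[6]='l' → 'yjnl'
i=6: add src[7]='x' → 'yjnlx'
i=7: add src[0]='f' → 'yjnlxf'
i=8: add src[1]='w' → 'yjnlxfw'
i=9: add src[2]='d' → 'yjnlxfwd'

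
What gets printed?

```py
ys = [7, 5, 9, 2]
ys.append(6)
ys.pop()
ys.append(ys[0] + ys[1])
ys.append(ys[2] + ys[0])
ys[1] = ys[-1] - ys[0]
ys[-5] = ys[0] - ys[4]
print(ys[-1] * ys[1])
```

append 6 → [7, 5, 9, 2, 6]
pop() removes 6 → [7, 5, 9, 2]
append ys[0]+ys[1] = 7+5 = 12 → [7, 5, 9, 2, 12]
append ys[2]+ys[0] = 9+7 = 16 → [7, 5, 9, 2, 12, 16]
ys[1] = ys[-1]-ys[0] = 16-7 = 9 → [7, 9, 9, 2, 12, 16]
ys[-5] = ys[0]-ys[4] = 7-12 = -5 → [7, -5, 9, 2, 12, 16]
ys[-1]*ys[1] = 16*(-5) = -80

-80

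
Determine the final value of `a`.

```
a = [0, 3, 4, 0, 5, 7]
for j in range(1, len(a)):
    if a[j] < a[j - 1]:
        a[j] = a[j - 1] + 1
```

j=1: 3>=0, unchanged → [0, 3, 4, 0, 5, 7]
j=2: 4>=3, unchanged → [0, 3, 4, 0, 5, 7]
j=3: 0<4, a[3] = 4+1 = 5 → [0, 3, 4, 5, 5, 7]
j=4: 5>=5, unchanged → [0, 3, 4, 5, 5, 7]
j=5: 7>=5, unchanged → [0, 3, 4, 5, 5, 7]

[0, 3, 4, 5, 5, 7]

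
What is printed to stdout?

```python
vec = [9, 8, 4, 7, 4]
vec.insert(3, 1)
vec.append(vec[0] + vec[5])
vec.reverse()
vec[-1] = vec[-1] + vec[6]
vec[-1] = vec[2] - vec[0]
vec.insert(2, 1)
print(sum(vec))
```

insert 1 at 3 → [9, 8, 4, 1, 7, 4]
append vec[0]+vec[5] = 9+4 = 13 → [9, 8, 4, 1, 7, 4, 13]
reverse → [13, 4, 7, 1, 4, 8, 9]
vec[-1] = vec[-1]+vec[6] = 9+9 = 18 → [13, 4, 7, 1, 4, 8, 18]
vec[-1] = vec[2]-vec[0] = 7-13 = -6 → [13, 4, 7, 1, 4, 8, -6]
insert 1 at 2 → [13, 4, 1, 7, 1, 4, 8, -6]
sum = 32

32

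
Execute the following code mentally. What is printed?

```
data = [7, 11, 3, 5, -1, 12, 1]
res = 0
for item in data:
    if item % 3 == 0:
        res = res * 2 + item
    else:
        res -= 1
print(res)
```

5

item=7: not %3==0, res = 0-1 = -1
item=11: not %3==0, res = (-1)-1 = -2
item=3: %3==0, res = (-2)*2+3 = -1
item=5: not %3==0, res = (-1)-1 = -2
item=-1: not %3==0, res = (-2)-1 = -3
item=12: %3==0, res = (-3)*2+12 = 6
item=1: not %3==0, res = 6-1 = 5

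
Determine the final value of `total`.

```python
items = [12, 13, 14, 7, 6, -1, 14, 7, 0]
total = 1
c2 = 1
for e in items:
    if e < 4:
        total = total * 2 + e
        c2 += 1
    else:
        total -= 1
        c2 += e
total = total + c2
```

54

e=12: not <4, total = 1-1 = 0; c2=13
e=13: not <4, total = 0-1 = -1; c2=26
e=14: not <4, total = (-1)-1 = -2; c2=40
e=7: not <4, total = (-2)-1 = -3; c2=47
e=6: not <4, total = (-3)-1 = -4; c2=53
e=-1: <4, total = (-4)*2+(-1) = -9; c2=54
e=14: not <4, total = (-9)-1 = -10; c2=68
e=7: not <4, total = (-10)-1 = -11; c2=75
e=0: <4, total = (-11)*2+0 = -22; c2=76
total+c2 = (-22)+76 = 54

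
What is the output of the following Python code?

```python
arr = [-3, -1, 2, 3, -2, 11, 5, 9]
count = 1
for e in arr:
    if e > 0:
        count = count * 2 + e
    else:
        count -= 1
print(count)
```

79

e=-3: not >0, count = 1-1 = 0
e=-1: not >0, count = 0-1 = -1
e=2: >0, count = (-1)*2+2 = 0
e=3: >0, count = 0*2+3 = 3
e=-2: not >0, count = 3-1 = 2
e=11: >0, count = 2*2+11 = 15
e=5: >0, count = 15*2+5 = 35
e=9: >0, count = 35*2+9 = 79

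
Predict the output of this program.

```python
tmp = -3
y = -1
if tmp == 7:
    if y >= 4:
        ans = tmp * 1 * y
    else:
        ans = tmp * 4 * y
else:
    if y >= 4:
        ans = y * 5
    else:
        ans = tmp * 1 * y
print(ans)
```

tmp=-3, y=-1
tmp == 7 is False; y >= 4 is False
→ ans = tmp * 1 * y = 3

3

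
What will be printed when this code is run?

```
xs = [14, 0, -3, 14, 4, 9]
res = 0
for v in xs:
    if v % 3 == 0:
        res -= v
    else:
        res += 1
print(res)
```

-3

v=14: not %3==0, res = 0+1 = 1
v=0: %3==0, res = 1-0 = 1
v=-3: %3==0, res = 1-(-3) = 4
v=14: not %3==0, res = 4+1 = 5
v=4: not %3==0, res = 5+1 = 6
v=9: %3==0, res = 6-9 = -3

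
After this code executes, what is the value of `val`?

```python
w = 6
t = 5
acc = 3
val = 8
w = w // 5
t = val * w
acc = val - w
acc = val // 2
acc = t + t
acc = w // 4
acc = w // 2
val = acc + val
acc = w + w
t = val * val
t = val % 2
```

w = 6//5 = 1
t = 8*1 = 8
acc = 8-1 = 7
acc = 8//2 = 4
acc = 8+8 = 16
acc = 1//4 = 0
acc = 1//2 = 0
val = 0+8 = 8
acc = 1+1 = 2
t = 8*8 = 64
t = 8%2 = 0

8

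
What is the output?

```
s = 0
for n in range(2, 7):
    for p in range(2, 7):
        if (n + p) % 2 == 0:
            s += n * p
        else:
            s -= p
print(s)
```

160

n=2,p=2: even sum, s = 0+4 = 4
n=2,p=3: odd sum, s = 4-3 = 1
n=2,p=4: even sum, s = 1+8 = 9
n=2,p=5: odd sum, s = 9-5 = 4
n=2,p=6: even sum, s = 4+12 = 16
n=3,p=2: odd sum, s = 16-2 = 14
n=3,p=3: even sum, s = 14+9 = 23
n=3,p=4: odd sum, s = 23-4 = 19
n=3,p=5: even sum, s = 19+15 = 34
n=3,p=6: odd sum, s = 34-6 = 28
n=4,p=2: even sum, s = 28+8 = 36
n=4,p=3: odd sum, s = 36-3 = 33
n=4,p=4: even sum, s = 33+16 = 49
n=4,p=5: odd sum, s = 49-5 = 44
n=4,p=6: even sum, s = 44+24 = 68
n=5,p=2: odd sum, s = 68-2 = 66
n=5,p=3: even sum, s = 66+15 = 81
n=5,p=4: odd sum, s = 81-4 = 77
n=5,p=5: even sum, s = 77+25 = 102
n=5,p=6: odd sum, s = 102-6 = 96
n=6,p=2: even sum, s = 96+12 = 108
n=6,p=3: odd sum, s = 108-3 = 105
n=6,p=4: even sum, s = 105+24 = 129
n=6,p=5: odd sum, s = 129-5 = 124
n=6,p=6: even sum, s = 124+36 = 160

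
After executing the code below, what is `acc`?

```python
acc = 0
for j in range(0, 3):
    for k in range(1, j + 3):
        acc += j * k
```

j=0,k=1: acc = 0+0 = 0
j=0,k=2: acc = 0+0 = 0
j=1,k=1: acc = 0+1 = 1
j=1,k=2: acc = 1+2 = 3
j=1,k=3: acc = 3+3 = 6
j=2,k=1: acc = 6+2 = 8
j=2,k=2: acc = 8+4 = 12
j=2,k=3: acc = 12+6 = 18
j=2,k=4: acc = 18+8 = 26

26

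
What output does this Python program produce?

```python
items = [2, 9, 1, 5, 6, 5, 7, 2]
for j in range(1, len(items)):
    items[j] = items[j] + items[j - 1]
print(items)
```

j=1: items[1] = 9+2 = 11 → [2, 11, 1, 5, 6, 5, 7, 2]
j=2: items[2] = 1+11 = 12 → [2, 11, 12, 5, 6, 5, 7, 2]
j=3: items[3] = 5+12 = 17 → [2, 11, 12, 17, 6, 5, 7, 2]
j=4: items[4] = 6+17 = 23 → [2, 11, 12, 17, 23, 5, 7, 2]
j=5: items[5] = 5+23 = 28 → [2, 11, 12, 17, 23, 28, 7, 2]
j=6: items[6] = 7+28 = 35 → [2, 11, 12, 17, 23, 28, 35, 2]
j=7: items[7] = 2+35 = 37 → [2, 11, 12, 17, 23, 28, 35, 37]

[2, 11, 12, 17, 23, 28, 35, 37]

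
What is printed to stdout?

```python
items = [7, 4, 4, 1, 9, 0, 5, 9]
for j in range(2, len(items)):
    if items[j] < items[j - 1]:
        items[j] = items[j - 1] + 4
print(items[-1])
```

21

j=2: 4>=4, unchanged → [7, 4, 4, 1, 9, 0, 5, 9]
j=3: 1<4, items[3] = 4+4 = 8 → [7, 4, 4, 8, 9, 0, 5, 9]
j=4: 9>=8, unchanged → [7, 4, 4, 8, 9, 0, 5, 9]
j=5: 0<9, items[5] = 9+4 = 13 → [7, 4, 4, 8, 9, 13, 5, 9]
j=6: 5<13, items[6] = 13+4 = 17 → [7, 4, 4, 8, 9, 13, 17, 9]
j=7: 9<17, items[7] = 17+4 = 21 → [7, 4, 4, 8, 9, 13, 17, 21]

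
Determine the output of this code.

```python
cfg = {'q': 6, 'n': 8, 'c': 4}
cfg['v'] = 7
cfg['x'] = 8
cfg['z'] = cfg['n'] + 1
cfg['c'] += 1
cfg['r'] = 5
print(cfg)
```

{'q': 6, 'n': 8, 'c': 5, 'v': 7, 'x': 8, 'z': 9, 'r': 5}

cfg['v'] = 7 → {'q': 6, 'n': 8, 'c': 4, 'v': 7}
cfg['x'] = 8 → {'q': 6, 'n': 8, 'c': 4, 'v': 7, 'x': 8}
cfg['z'] = cfg['n']+1 = 9 → {'q': 6, 'n': 8, 'c': 4, 'v': 7, 'x': 8, 'z': 9}
cfg['c'] = 4+1 = 5 → {'q': 6, 'n': 8, 'c': 5, 'v': 7, 'x': 8, 'z': 9}
cfg['r'] = 5 → {'q': 6, 'n': 8, 'c': 5, 'v': 7, 'x': 8, 'z': 9, 'r': 5}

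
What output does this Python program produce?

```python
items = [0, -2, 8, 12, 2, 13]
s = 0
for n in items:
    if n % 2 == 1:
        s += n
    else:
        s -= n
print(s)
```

n=0: not odd, s = 0-0 = 0
n=-2: not odd, s = 0-(-2) = 2
n=8: not odd, s = 2-8 = -6
n=12: not odd, s = (-6)-12 = -18
n=2: not odd, s = (-18)-2 = -20
n=13: odd, s = (-20)+13 = -7

-7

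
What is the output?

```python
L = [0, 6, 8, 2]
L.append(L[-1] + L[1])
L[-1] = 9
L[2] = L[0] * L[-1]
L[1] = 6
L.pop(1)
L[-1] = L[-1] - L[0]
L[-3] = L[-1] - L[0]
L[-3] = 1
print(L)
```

append L[-1]+L[1] = 2+6 = 8 → [0, 6, 8, 2, 8]
L[-1] = 9 → [0, 6, 8, 2, 9]
L[2] = L[0]*L[-1] = 0*9 = 0 → [0, 6, 0, 2, 9]
L[1] = 6 → [0, 6, 0, 2, 9]
pop(1) removes 6 → [0, 0, 2, 9]
L[-1] = L[-1]-L[0] = 9-0 = 9 → [0, 0, 2, 9]
L[-3] = L[-1]-L[0] = 9-0 = 9 → [0, 9, 2, 9]
L[-3] = 1 → [0, 1, 2, 9]

[0, 1, 2, 9]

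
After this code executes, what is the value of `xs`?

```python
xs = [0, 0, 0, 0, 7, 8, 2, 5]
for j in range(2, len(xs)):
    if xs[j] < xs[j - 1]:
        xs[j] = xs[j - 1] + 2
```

[0, 0, 0, 0, 7, 8, 10, 12]

j=2: 0>=0, unchanged → [0, 0, 0, 0, 7, 8, 2, 5]
j=3: 0>=0, unchanged → [0, 0, 0, 0, 7, 8, 2, 5]
j=4: 7>=0, unchanged → [0, 0, 0, 0, 7, 8, 2, 5]
j=5: 8>=7, unchanged → [0, 0, 0, 0, 7, 8, 2, 5]
j=6: 2<8, xs[6] = 8+2 = 10 → [0, 0, 0, 0, 7, 8, 10, 5]
j=7: 5<10, xs[7] = 10+2 = 12 → [0, 0, 0, 0, 7, 8, 10, 12]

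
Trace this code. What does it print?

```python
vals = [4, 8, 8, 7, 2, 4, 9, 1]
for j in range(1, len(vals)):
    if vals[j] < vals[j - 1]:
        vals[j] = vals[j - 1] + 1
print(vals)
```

j=1: 8>=4, unchanged → [4, 8, 8, 7, 2, 4, 9, 1]
j=2: 8>=8, unchanged → [4, 8, 8, 7, 2, 4, 9, 1]
j=3: 7<8, vals[3] = 8+1 = 9 → [4, 8, 8, 9, 2, 4, 9, 1]
j=4: 2<9, vals[4] = 9+1 = 10 → [4, 8, 8, 9, 10, 4, 9, 1]
j=5: 4<10, vals[5] = 10+1 = 11 → [4, 8, 8, 9, 10, 11, 9, 1]
j=6: 9<11, vals[6] = 11+1 = 12 → [4, 8, 8, 9, 10, 11, 12, 1]
j=7: 1<12, vals[7] = 12+1 = 13 → [4, 8, 8, 9, 10, 11, 12, 13]

[4, 8, 8, 9, 10, 11, 12, 13]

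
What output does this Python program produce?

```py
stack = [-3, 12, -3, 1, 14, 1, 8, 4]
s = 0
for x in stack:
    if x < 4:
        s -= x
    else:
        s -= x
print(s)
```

-34

x=-3: <4, s = 0-(-3) = 3
x=12: not <4, s = 3-12 = -9
x=-3: <4, s = (-9)-(-3) = -6
x=1: <4, s = (-6)-1 = -7
x=14: not <4, s = (-7)-14 = -21
x=1: <4, s = (-21)-1 = -22
x=8: not <4, s = (-22)-8 = -30
x=4: not <4, s = (-30)-4 = -34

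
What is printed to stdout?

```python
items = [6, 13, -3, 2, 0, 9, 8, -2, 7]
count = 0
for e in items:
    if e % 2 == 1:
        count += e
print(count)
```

e=6: not odd
e=13: odd, count = 0+13 = 13
e=-3: odd, count = 13+(-3) = 10
e=2: not odd
e=0: not odd
e=9: odd, count = 10+9 = 19
e=8: not odd
e=-2: not odd
e=7: odd, count = 19+7 = 26

26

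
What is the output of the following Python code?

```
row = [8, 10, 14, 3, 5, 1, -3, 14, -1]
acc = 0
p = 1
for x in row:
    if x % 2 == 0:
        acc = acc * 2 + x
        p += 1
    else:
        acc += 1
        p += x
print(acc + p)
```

165

x=8: even, acc = 0*2+8 = 8; p=2
x=10: even, acc = 8*2+10 = 26; p=3
x=14: even, acc = 26*2+14 = 66; p=4
x=3: not even, acc = 66+1 = 67; p=7
x=5: not even, acc = 67+1 = 68; p=12
x=1: not even, acc = 68+1 = 69; p=13
x=-3: not even, acc = 69+1 = 70; p=10
x=14: even, acc = 70*2+14 = 154; p=11
x=-1: not even, acc = 154+1 = 155; p=10
acc+p = 155+10 = 165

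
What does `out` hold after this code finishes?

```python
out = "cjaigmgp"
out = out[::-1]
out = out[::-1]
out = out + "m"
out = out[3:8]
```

reverse → 'pgmgiajc'
reverse → 'cjaigmgp'
+ 'm' → 'cjaigmgpm'
slice [3:8] → 'igmgp'

'igmgp'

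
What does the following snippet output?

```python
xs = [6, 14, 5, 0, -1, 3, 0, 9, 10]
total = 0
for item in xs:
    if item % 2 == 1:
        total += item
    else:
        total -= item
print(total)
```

item=6: not odd, total = 0-6 = -6
item=14: not odd, total = (-6)-14 = -20
item=5: odd, total = (-20)+5 = -15
item=0: not odd, total = (-15)-0 = -15
item=-1: odd, total = (-15)+(-1) = -16
item=3: odd, total = (-16)+3 = -13
item=0: not odd, total = (-13)-0 = -13
item=9: odd, total = (-13)+9 = -4
item=10: not odd, total = (-4)-10 = -14

-14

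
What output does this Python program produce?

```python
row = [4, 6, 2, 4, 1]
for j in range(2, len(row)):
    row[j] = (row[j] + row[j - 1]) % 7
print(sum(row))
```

22

j=2: row[2] = (2+6)%7 = 1 → [4, 6, 1, 4, 1]
j=3: row[3] = (4+1)%7 = 5 → [4, 6, 1, 5, 1]
j=4: row[4] = (1+5)%7 = 6 → [4, 6, 1, 5, 6]
sum = 22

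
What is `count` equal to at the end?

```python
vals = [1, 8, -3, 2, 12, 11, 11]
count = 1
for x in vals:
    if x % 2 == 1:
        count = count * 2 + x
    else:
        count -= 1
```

x=1: odd, count = 1*2+1 = 3
x=8: not odd, count = 3-1 = 2
x=-3: odd, count = 2*2+(-3) = 1
x=2: not odd, count = 1-1 = 0
x=12: not odd, count = 0-1 = -1
x=11: odd, count = (-1)*2+11 = 9
x=11: odd, count = 9*2+11 = 29

29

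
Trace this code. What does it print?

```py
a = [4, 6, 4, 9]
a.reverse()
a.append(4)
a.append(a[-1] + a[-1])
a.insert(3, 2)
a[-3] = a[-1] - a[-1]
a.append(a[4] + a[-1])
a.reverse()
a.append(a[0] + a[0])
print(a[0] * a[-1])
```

reverse → [9, 4, 6, 4]
append 4 → [9, 4, 6, 4, 4]
append a[-1]+a[-1] = 4+4 = 8 → [9, 4, 6, 4, 4, 8]
insert 2 at 3 → [9, 4, 6, 2, 4, 4, 8]
a[-3] = a[-1]-a[-1] = 8-8 = 0 → [9, 4, 6, 2, 0, 4, 8]
append a[4]+a[-1] = 0+8 = 8 → [9, 4, 6, 2, 0, 4, 8, 8]
reverse → [8, 8, 4, 0, 2, 6, 4, 9]
append a[0]+a[0] = 8+8 = 16 → [8, 8, 4, 0, 2, 6, 4, 9, 16]
a[0]*a[-1] = 8*16 = 128

128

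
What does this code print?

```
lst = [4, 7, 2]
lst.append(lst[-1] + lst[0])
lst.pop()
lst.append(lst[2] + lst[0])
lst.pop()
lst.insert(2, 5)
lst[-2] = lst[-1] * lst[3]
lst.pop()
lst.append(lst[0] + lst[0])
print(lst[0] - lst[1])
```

-3

append lst[-1]+lst[0] = 2+4 = 6 → [4, 7, 2, 6]
pop() removes 6 → [4, 7, 2]
append lst[2]+lst[0] = 2+4 = 6 → [4, 7, 2, 6]
pop() removes 6 → [4, 7, 2]
insert 5 at 2 → [4, 7, 5, 2]
lst[-2] = lst[-1]*lst[3] = 2*2 = 4 → [4, 7, 4, 2]
pop() removes 2 → [4, 7, 4]
append lst[0]+lst[0] = 4+4 = 8 → [4, 7, 4, 8]
lst[0]-lst[1] = 4-7 = -3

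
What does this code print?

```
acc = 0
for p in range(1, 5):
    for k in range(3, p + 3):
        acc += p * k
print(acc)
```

p=1,k=3: acc = 0+3 = 3
p=2,k=3: acc = 3+6 = 9
p=2,k=4: acc = 9+8 = 17
p=3,k=3: acc = 17+9 = 26
p=3,k=4: acc = 26+12 = 38
p=3,k=5: acc = 38+15 = 53
p=4,k=3: acc = 53+12 = 65
p=4,k=4: acc = 65+16 = 81
p=4,k=5: acc = 81+20 = 101
p=4,k=6: acc = 101+24 = 125

125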